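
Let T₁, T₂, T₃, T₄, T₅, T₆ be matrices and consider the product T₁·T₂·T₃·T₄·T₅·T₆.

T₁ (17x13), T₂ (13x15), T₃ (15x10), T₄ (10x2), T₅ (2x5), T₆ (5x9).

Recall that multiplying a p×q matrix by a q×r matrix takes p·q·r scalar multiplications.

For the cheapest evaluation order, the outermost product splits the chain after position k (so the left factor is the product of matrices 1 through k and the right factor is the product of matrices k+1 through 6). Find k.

Adjacent pairs: T₁T₂ = 17·13·15 = 3315; T₂T₃ = 13·15·10 = 1950; T₃T₄ = 15·10·2 = 300; T₄T₅ = 10·2·5 = 100; T₅T₆ = 2·5·9 = 90.
Length 3: T₁..T₃: k=1: 0+1950+17·13·10=4160; k=2: 3315+0+17·15·10=5865 → min 4160 | T₂..T₄: k=2: 0+300+13·15·2=690; k=3: 1950+0+13·10·2=2210 → min 690 | T₃..T₅: k=3: 0+100+15·10·5=850; k=4: 300+0+15·2·5=450 → min 450 | T₄..T₆: k=4: 0+90+10·2·9=270; k=5: 100+0+10·5·9=550 → min 270.
Length 4: T₁..T₄: k=1: 0+690+17·13·2=1132; k=2: 3315+300+17·15·2=4125; k=3: 4160+0+17·10·2=4500 → min 1132 | T₂..T₅: k=2: 0+450+13·15·5=1425; k=3: 1950+100+13·10·5=2700; k=4: 690+0+13·2·5=820 → min 820 | T₃..T₆: k=3: 0+270+15·10·9=1620; k=4: 300+90+15·2·9=660; k=5: 450+0+15·5·9=1125 → min 660.
Length 5: T₁..T₅: k=1: 0+820+17·13·5=1925; k=2: 3315+450+17·15·5=5040; k=3: 4160+100+17·10·5=5110; k=4: 1132+0+17·2·5=1302 → min 1302 | T₂..T₆: k=2: 0+660+13·15·9=2415; k=3: 1950+270+13·10·9=3390; k=4: 690+90+13·2·9=1014; k=5: 820+0+13·5·9=1405 → min 1014.
Top-level splits: k=1: (T₁..T₁)·(T₂..T₆) → 0+1014+17·13·9 = 3003; k=2: (T₁..T₂)·(T₃..T₆) → 3315+660+17·15·9 = 6270; k=3: (T₁..T₃)·(T₄..T₆) → 4160+270+17·10·9 = 5960; k=4: (T₁..T₄)·(T₅..T₆) → 1132+90+17·2·9 = 1528; k=5: (T₁..T₅)·(T₆..T₆) → 1302+0+17·5·9 = 2067.
Best split is after T₄, i.e. k = 4.

4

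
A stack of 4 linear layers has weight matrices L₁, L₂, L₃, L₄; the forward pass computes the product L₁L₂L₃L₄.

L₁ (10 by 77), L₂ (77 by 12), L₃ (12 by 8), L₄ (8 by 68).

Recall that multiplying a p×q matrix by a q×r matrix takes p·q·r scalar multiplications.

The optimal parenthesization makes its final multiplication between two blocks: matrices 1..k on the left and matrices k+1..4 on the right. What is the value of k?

3

Adjacent pairs: L₁L₂ = 10·77·12 = 9240; L₂L₃ = 77·12·8 = 7392; L₃L₄ = 12·8·68 = 6528.
Length 3: L₁..L₃: k=1: 0+7392+10·77·8=13552; k=2: 9240+0+10·12·8=10200 → min 10200 | L₂..L₄: k=2: 0+6528+77·12·68=69360; k=3: 7392+0+77·8·68=49280 → min 49280.
Top-level splits: k=1: (L₁..L₁)·(L₂..L₄) → 0+49280+10·77·68 = 101640; k=2: (L₁..L₂)·(L₃..L₄) → 9240+6528+10·12·68 = 23928; k=3: (L₁..L₃)·(L₄..L₄) → 10200+0+10·8·68 = 15640.
Best split is after L₃, i.e. k = 3.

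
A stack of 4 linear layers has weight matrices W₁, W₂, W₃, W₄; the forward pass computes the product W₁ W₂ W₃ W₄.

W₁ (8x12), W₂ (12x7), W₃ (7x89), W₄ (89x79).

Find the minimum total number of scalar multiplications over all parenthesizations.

54313

Adjacent pairs: W₁W₂ = 8·12·7 = 672; W₂W₃ = 12·7·89 = 7476; W₃W₄ = 7·89·79 = 49217.
Length 3: W₁..W₃: k=1: 0+7476+8·12·89=16020; k=2: 672+0+8·7·89=5656 → min 5656 | W₂..W₄: k=2: 0+49217+12·7·79=55853; k=3: 7476+0+12·89·79=91848 → min 55853.
Length 4: W₁..W₄: k=1: 0+55853+8·12·79=63437; k=2: 672+49217+8·7·79=54313; k=3: 5656+0+8·89·79=61904 → min 54313.
Optimal order: ((W₁ W₂) (W₃ W₄)) with cost 54313.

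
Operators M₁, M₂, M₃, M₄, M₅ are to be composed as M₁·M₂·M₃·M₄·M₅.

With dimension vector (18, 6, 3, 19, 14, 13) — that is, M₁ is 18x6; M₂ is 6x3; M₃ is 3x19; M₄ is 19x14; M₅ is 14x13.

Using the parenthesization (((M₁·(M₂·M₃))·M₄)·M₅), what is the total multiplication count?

(M₂·M₃): 6×3 by 3×19 → 6×19, cost 6·3·19 = 342
(M₁·(M₂·M₃)): 18×6 by 6×19 → 18×19, cost 18·6·19 = 2052; cumulative 2394
((M₁·(M₂·M₃))·M₄): 18×19 by 19×14 → 18×14, cost 18·19·14 = 4788; cumulative 7182
(((M₁·(M₂·M₃))·M₄)·M₅): 18×14 by 14×13 → 18×13, cost 18·14·13 = 3276; cumulative 10458
Total: 10458 scalar multiplications.

10458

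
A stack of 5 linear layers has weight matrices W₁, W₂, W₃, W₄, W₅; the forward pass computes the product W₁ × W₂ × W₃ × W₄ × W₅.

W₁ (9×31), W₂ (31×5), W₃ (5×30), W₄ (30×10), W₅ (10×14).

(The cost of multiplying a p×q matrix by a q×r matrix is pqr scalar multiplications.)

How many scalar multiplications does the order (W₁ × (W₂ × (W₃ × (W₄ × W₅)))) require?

12376

(W₄ × W₅): 30×10 by 10×14 → 30×14, cost 30·10·14 = 4200
(W₃ × (W₄ × W₅)): 5×30 by 30×14 → 5×14, cost 5·30·14 = 2100; cumulative 6300
(W₂ × (W₃ × (W₄ × W₅))): 31×5 by 5×14 → 31×14, cost 31·5·14 = 2170; cumulative 8470
(W₁ × (W₂ × (W₃ × (W₄ × W₅)))): 9×31 by 31×14 → 9×14, cost 9·31·14 = 3906; cumulative 12376
Total: 12376 scalar multiplications.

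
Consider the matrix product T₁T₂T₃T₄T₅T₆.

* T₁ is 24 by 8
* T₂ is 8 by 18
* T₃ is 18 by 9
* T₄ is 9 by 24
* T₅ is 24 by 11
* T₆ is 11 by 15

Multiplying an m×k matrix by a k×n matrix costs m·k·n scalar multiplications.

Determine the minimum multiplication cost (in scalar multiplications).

8664

Adjacent pairs: T₁T₂ = 24·8·18 = 3456; T₂T₃ = 8·18·9 = 1296; T₃T₄ = 18·9·24 = 3888; T₄T₅ = 9·24·11 = 2376; T₅T₆ = 24·11·15 = 3960.
Length 3: T₁..T₃: k=1: 0+1296+24·8·9=3024; k=2: 3456+0+24·18·9=7344 → min 3024 | T₂..T₄: k=2: 0+3888+8·18·24=7344; k=3: 1296+0+8·9·24=3024 → min 3024 | T₃..T₅: k=3: 0+2376+18·9·11=4158; k=4: 3888+0+18·24·11=8640 → min 4158 | T₄..T₆: k=4: 0+3960+9·24·15=7200; k=5: 2376+0+9·11·15=3861 → min 3861.
Length 4: T₁..T₄: k=1: 0+3024+24·8·24=7632; k=2: 3456+3888+24·18·24=17712; k=3: 3024+0+24·9·24=8208 → min 7632 | T₂..T₅: k=2: 0+4158+8·18·11=5742; k=3: 1296+2376+8·9·11=4464; k=4: 3024+0+8·24·11=5136 → min 4464 | T₃..T₆: k=3: 0+3861+18·9·15=6291; k=4: 3888+3960+18·24·15=14328; k=5: 4158+0+18·11·15=7128 → min 6291.
Length 5: T₁..T₅: k=1: 0+4464+24·8·11=6576; k=2: 3456+4158+24·18·11=12366; k=3: 3024+2376+24·9·11=7776; k=4: 7632+0+24·24·11=13968 → min 6576 | T₂..T₆: k=2: 0+6291+8·18·15=8451; k=3: 1296+3861+8·9·15=6237; k=4: 3024+3960+8·24·15=9864; k=5: 4464+0+8·11·15=5784 → min 5784.
Length 6: T₁..T₆: k=1: 0+5784+24·8·15=8664; k=2: 3456+6291+24·18·15=16227; k=3: 3024+3861+24·9·15=10125; k=4: 7632+3960+24·24·15=20232; k=5: 6576+0+24·11·15=10536 → min 8664.
Optimal order: (T₁(((T₂T₃)(T₄T₅))T₆)) with cost 8664.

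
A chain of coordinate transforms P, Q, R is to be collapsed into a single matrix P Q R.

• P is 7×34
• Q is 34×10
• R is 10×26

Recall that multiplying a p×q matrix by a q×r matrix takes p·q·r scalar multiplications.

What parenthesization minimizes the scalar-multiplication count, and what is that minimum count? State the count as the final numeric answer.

(P (Q R)): cost 15028.
((P Q) R): cost 4200.
Optimal: ((P Q) R) with cost 4200.

4200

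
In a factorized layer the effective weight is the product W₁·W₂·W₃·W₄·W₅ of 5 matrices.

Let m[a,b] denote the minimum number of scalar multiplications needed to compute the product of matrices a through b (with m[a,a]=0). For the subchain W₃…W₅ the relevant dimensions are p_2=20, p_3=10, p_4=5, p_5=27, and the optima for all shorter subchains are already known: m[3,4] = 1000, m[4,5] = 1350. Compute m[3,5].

3700

m[3,5] = min over k∈[3,4] of m[3,k]+m[k+1,5]+p_{2}·p_k·p_{5}.
k=3: 0 + 1350 + 20·10·27 = 6750; k=4: 1000 + 0 + 20·5·27 = 3700.
Minimum: 3700 at k=4.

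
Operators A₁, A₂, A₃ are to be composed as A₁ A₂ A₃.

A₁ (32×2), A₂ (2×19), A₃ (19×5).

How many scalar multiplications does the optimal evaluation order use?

Order (A₁ (A₂ A₃)): (A₂ A₃): 2×19 by 19×5 → 2×5, cost 2·19·5 = 190; (A₁ (A₂ A₃)): 32×2 by 2×5 → 32×5, cost 32·2·5 = 320; cumulative 510. Total 510.
Order ((A₁ A₂) A₃): (A₁ A₂): 32×2 by 2×19 → 32×19, cost 32·2·19 = 1216; ((A₁ A₂) A₃): 32×19 by 19×5 → 32×5, cost 32·19·5 = 3040; cumulative 4256. Total 4256.
Minimum: 510.

510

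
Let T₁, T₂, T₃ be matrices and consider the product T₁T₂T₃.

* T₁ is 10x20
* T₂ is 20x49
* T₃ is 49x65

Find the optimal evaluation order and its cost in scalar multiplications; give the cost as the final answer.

(T₁(T₂T₃)): cost 76700.
((T₁T₂)T₃): cost 41650.
Optimal: ((T₁T₂)T₃) with cost 41650.

41650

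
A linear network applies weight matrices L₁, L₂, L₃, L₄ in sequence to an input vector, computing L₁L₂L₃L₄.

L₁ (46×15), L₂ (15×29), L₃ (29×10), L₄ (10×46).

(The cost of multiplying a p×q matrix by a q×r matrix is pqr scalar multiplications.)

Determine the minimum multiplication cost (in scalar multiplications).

Adjacent pairs: L₁L₂ = 46·15·29 = 20010; L₂L₃ = 15·29·10 = 4350; L₃L₄ = 29·10·46 = 13340.
Length 3: L₁..L₃: k=1: 0+4350+46·15·10=11250; k=2: 20010+0+46·29·10=33350 → min 11250 | L₂..L₄: k=2: 0+13340+15·29·46=33350; k=3: 4350+0+15·10·46=11250 → min 11250.
Length 4: L₁..L₄: k=1: 0+11250+46·15·46=42990; k=2: 20010+13340+46·29·46=94714; k=3: 11250+0+46·10·46=32410 → min 32410.
Optimal order: ((L₁(L₂L₃))L₄) with cost 32410.

32410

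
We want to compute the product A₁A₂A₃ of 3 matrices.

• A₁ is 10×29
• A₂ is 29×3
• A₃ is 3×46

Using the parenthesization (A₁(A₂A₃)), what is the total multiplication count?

17342

(A₂A₃): 29×3 by 3×46 → 29×46, cost 29·3·46 = 4002
(A₁(A₂A₃)): 10×29 by 29×46 → 10×46, cost 10·29·46 = 13340; cumulative 17342
Total: 17342 scalar multiplications.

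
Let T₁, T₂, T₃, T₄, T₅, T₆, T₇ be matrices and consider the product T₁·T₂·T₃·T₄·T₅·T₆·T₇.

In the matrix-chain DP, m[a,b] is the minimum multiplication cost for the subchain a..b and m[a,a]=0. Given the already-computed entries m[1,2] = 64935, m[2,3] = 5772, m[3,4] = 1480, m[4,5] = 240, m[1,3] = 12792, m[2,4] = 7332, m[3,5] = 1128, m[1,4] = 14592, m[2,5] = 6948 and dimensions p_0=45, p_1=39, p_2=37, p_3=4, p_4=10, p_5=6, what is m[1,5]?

m[1,5] = min over k∈[1,4] of m[1,k]+m[k+1,5]+p_{0}·p_k·p_{5}.
k=1: 0 + 6948 + 45·39·6 = 17478; k=2: 64935 + 1128 + 45·37·6 = 76053; k=3: 12792 + 240 + 45·4·6 = 14112; k=4: 14592 + 0 + 45·10·6 = 17292.
Minimum: 14112 at k=3.

14112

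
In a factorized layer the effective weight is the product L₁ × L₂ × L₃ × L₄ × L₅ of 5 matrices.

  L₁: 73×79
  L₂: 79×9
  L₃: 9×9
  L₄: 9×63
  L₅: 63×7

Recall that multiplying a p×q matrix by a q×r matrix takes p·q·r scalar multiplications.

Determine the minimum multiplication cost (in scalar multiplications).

49882

Adjacent pairs: L₁L₂ = 73·79·9 = 51903; L₂L₃ = 79·9·9 = 6399; L₃L₄ = 9·9·63 = 5103; L₄L₅ = 9·63·7 = 3969.
Length 3: L₁..L₃: k=1: 0+6399+73·79·9=58302; k=2: 51903+0+73·9·9=57816 → min 57816 | L₂..L₄: k=2: 0+5103+79·9·63=49896; k=3: 6399+0+79·9·63=51192 → min 49896 | L₃..L₅: k=3: 0+3969+9·9·7=4536; k=4: 5103+0+9·63·7=9072 → min 4536.
Length 4: L₁..L₄: k=1: 0+49896+73·79·63=413217; k=2: 51903+5103+73·9·63=98397; k=3: 57816+0+73·9·63=99207 → min 98397 | L₂..L₅: k=2: 0+4536+79·9·7=9513; k=3: 6399+3969+79·9·7=15345; k=4: 49896+0+79·63·7=84735 → min 9513.
Length 5: L₁..L₅: k=1: 0+9513+73·79·7=49882; k=2: 51903+4536+73·9·7=61038; k=3: 57816+3969+73·9·7=66384; k=4: 98397+0+73·63·7=130590 → min 49882.
Optimal order: (L₁ × (L₂ × (L₃ × (L₄ × L₅)))) with cost 49882.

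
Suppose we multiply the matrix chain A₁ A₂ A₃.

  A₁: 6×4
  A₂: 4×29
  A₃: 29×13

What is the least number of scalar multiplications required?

Order (A₁ (A₂ A₃)): (A₂ A₃): 4×29 by 29×13 → 4×13, cost 4·29·13 = 1508; (A₁ (A₂ A₃)): 6×4 by 4×13 → 6×13, cost 6·4·13 = 312; cumulative 1820. Total 1820.
Order ((A₁ A₂) A₃): (A₁ A₂): 6×4 by 4×29 → 6×29, cost 6·4·29 = 696; ((A₁ A₂) A₃): 6×29 by 29×13 → 6×13, cost 6·29·13 = 2262; cumulative 2958. Total 2958.
Minimum: 1820.

1820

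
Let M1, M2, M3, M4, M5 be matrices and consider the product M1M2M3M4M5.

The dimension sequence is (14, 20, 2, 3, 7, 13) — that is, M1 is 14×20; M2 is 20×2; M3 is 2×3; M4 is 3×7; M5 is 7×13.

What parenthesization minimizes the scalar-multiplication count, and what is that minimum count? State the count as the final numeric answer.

1148

Adjacent pairs: M1M2 = 14·20·2 = 560; M2M3 = 20·2·3 = 120; M3M4 = 2·3·7 = 42; M4M5 = 3·7·13 = 273.
Length 3: M1..M3: k=1: 0+120+14·20·3=960; k=2: 560+0+14·2·3=644 → min 644 | M2..M4: k=2: 0+42+20·2·7=322; k=3: 120+0+20·3·7=540 → min 322 | M3..M5: k=3: 0+273+2·3·13=351; k=4: 42+0+2·7·13=224 → min 224.
Length 4: M1..M4: k=1: 0+322+14·20·7=2282; k=2: 560+42+14·2·7=798; k=3: 644+0+14·3·7=938 → min 798 | M2..M5: k=2: 0+224+20·2·13=744; k=3: 120+273+20·3·13=1173; k=4: 322+0+20·7·13=2142 → min 744.
Length 5: M1..M5: k=1: 0+744+14·20·13=4384; k=2: 560+224+14·2·13=1148; k=3: 644+273+14·3·13=1463; k=4: 798+0+14·7·13=2072 → min 1148.
Optimal parenthesization: ((M1M2)((M3M4)M5)) with cost 1148.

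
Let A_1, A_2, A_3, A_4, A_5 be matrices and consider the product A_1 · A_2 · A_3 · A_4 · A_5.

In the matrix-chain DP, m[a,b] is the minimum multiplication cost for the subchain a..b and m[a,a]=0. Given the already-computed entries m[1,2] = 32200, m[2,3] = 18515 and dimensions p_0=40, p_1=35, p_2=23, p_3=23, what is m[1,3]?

50715

m[1,3] = min over k∈[1,2] of m[1,k]+m[k+1,3]+p_{0}·p_k·p_{3}.
k=1: 0 + 18515 + 40·35·23 = 50715; k=2: 32200 + 0 + 40·23·23 = 53360.
Minimum: 50715 at k=1.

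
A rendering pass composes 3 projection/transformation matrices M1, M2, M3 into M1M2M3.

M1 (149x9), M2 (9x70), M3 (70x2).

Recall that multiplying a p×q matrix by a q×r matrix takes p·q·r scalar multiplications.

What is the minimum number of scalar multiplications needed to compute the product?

Order (M1(M2M3)): (M2M3): 9×70 by 70×2 → 9×2, cost 9·70·2 = 1260; (M1(M2M3)): 149×9 by 9×2 → 149×2, cost 149·9·2 = 2682; cumulative 3942. Total 3942.
Order ((M1M2)M3): (M1M2): 149×9 by 9×70 → 149×70, cost 149·9·70 = 93870; ((M1M2)M3): 149×70 by 70×2 → 149×2, cost 149·70·2 = 20860; cumulative 114730. Total 114730.
Minimum: 3942.

3942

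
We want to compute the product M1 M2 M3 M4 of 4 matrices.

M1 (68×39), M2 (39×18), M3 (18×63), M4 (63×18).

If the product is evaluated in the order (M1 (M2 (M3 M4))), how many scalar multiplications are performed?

(M3 M4): 18×63 by 63×18 → 18×18, cost 18·63·18 = 20412
(M2 (M3 M4)): 39×18 by 18×18 → 39×18, cost 39·18·18 = 12636; cumulative 33048
(M1 (M2 (M3 M4))): 68×39 by 39×18 → 68×18, cost 68·39·18 = 47736; cumulative 80784
Total: 80784 scalar multiplications.

80784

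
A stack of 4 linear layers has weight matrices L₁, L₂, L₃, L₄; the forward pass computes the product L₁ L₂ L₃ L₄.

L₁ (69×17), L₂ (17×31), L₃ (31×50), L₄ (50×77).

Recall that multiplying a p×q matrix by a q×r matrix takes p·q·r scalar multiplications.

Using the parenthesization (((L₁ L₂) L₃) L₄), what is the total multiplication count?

(L₁ L₂): 69×17 by 17×31 → 69×31, cost 69·17·31 = 36363
((L₁ L₂) L₃): 69×31 by 31×50 → 69×50, cost 69·31·50 = 106950; cumulative 143313
(((L₁ L₂) L₃) L₄): 69×50 by 50×77 → 69×77, cost 69·50·77 = 265650; cumulative 408963
Total: 408963 scalar multiplications.

408963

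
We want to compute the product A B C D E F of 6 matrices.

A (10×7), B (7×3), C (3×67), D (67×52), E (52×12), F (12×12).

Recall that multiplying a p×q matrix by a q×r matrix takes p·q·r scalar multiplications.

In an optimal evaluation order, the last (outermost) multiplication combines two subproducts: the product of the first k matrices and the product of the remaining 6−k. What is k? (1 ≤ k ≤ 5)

2

Adjacent pairs: AB = 10·7·3 = 210; BC = 7·3·67 = 1407; CD = 3·67·52 = 10452; DE = 67·52·12 = 41808; EF = 52·12·12 = 7488.
Length 3: A..C: k=1: 0+1407+10·7·67=6097; k=2: 210+0+10·3·67=2220 → min 2220 | B..D: k=2: 0+10452+7·3·52=11544; k=3: 1407+0+7·67·52=25795 → min 11544 | C..E: k=3: 0+41808+3·67·12=44220; k=4: 10452+0+3·52·12=12324 → min 12324 | D..F: k=4: 0+7488+67·52·12=49296; k=5: 41808+0+67·12·12=51456 → min 49296.
Length 4: A..D: k=1: 0+11544+10·7·52=15184; k=2: 210+10452+10·3·52=12222; k=3: 2220+0+10·67·52=37060 → min 12222 | B..E: k=2: 0+12324+7·3·12=12576; k=3: 1407+41808+7·67·12=48843; k=4: 11544+0+7·52·12=15912 → min 12576 | C..F: k=3: 0+49296+3·67·12=51708; k=4: 10452+7488+3·52·12=19812; k=5: 12324+0+3·12·12=12756 → min 12756.
Length 5: A..E: k=1: 0+12576+10·7·12=13416; k=2: 210+12324+10·3·12=12894; k=3: 2220+41808+10·67·12=52068; k=4: 12222+0+10·52·12=18462 → min 12894 | B..F: k=2: 0+12756+7·3·12=13008; k=3: 1407+49296+7·67·12=56331; k=4: 11544+7488+7·52·12=23400; k=5: 12576+0+7·12·12=13584 → min 13008.
Top-level splits: k=1: (A..A)·(B..F) → 0+13008+10·7·12 = 13848; k=2: (A..B)·(C..F) → 210+12756+10·3·12 = 13326; k=3: (A..C)·(D..F) → 2220+49296+10·67·12 = 59556; k=4: (A..D)·(E..F) → 12222+7488+10·52·12 = 25950; k=5: (A..E)·(F..F) → 12894+0+10·12·12 = 14334.
Best split is after B, i.e. k = 2.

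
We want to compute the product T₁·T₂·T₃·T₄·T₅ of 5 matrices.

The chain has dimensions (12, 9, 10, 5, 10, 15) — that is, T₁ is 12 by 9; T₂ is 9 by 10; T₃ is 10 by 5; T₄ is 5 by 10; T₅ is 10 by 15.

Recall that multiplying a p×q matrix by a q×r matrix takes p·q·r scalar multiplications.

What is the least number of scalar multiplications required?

2640

Adjacent pairs: T₁T₂ = 12·9·10 = 1080; T₂T₃ = 9·10·5 = 450; T₃T₄ = 10·5·10 = 500; T₄T₅ = 5·10·15 = 750.
Length 3: T₁..T₃: k=1: 0+450+12·9·5=990; k=2: 1080+0+12·10·5=1680 → min 990 | T₂..T₄: k=2: 0+500+9·10·10=1400; k=3: 450+0+9·5·10=900 → min 900 | T₃..T₅: k=3: 0+750+10·5·15=1500; k=4: 500+0+10·10·15=2000 → min 1500.
Length 4: T₁..T₄: k=1: 0+900+12·9·10=1980; k=2: 1080+500+12·10·10=2780; k=3: 990+0+12·5·10=1590 → min 1590 | T₂..T₅: k=2: 0+1500+9·10·15=2850; k=3: 450+750+9·5·15=1875; k=4: 900+0+9·10·15=2250 → min 1875.
Length 5: T₁..T₅: k=1: 0+1875+12·9·15=3495; k=2: 1080+1500+12·10·15=4380; k=3: 990+750+12·5·15=2640; k=4: 1590+0+12·10·15=3390 → min 2640.
Optimal order: ((T₁·(T₂·T₃))·(T₄·T₅)) with cost 2640.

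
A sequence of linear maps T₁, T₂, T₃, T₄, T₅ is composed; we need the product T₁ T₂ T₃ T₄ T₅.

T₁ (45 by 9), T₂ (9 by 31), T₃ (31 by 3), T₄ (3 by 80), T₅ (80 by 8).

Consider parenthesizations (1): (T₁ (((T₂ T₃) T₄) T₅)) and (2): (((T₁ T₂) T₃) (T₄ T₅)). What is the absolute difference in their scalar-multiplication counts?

Order (1) = (T₁ (((T₂ T₃) T₄) T₅)): (T₂ T₃): 9×31 by 31×3 → 9×3, cost 9·31·3 = 837; ((T₂ T₃) T₄): 9×3 by 3×80 → 9×80, cost 9·3·80 = 2160; cumulative 2997; (((T₂ T₃) T₄) T₅): 9×80 by 80×8 → 9×8, cost 9·80·8 = 5760; cumulative 8757; (T₁ (((T₂ T₃) T₄) T₅)): 45×9 by 9×8 → 45×8, cost 45·9·8 = 3240; cumulative 11997. Total 11997.
Order (2) = (((T₁ T₂) T₃) (T₄ T₅)): (T₁ T₂): 45×9 by 9×31 → 45×31, cost 45·9·31 = 12555; ((T₁ T₂) T₃): 45×31 by 31×3 → 45×3, cost 45·31·3 = 4185; cumulative 16740; (T₄ T₅): 3×80 by 80×8 → 3×8, cost 3·80·8 = 1920; (((T₁ T₂) T₃) (T₄ T₅)): 45×3 by 3×8 → 45×8, cost 45·3·8 = 1080; cumulative 19740. Total 19740.
Difference: |11997 − 19740| = 7743.

7743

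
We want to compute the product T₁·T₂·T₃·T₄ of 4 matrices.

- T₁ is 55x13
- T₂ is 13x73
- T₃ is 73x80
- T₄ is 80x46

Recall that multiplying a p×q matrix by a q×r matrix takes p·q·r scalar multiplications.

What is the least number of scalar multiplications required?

Adjacent pairs: T₁T₂ = 55·13·73 = 52195; T₂T₃ = 13·73·80 = 75920; T₃T₄ = 73·80·46 = 268640.
Length 3: T₁..T₃: k=1: 0+75920+55·13·80=133120; k=2: 52195+0+55·73·80=373395 → min 133120 | T₂..T₄: k=2: 0+268640+13·73·46=312294; k=3: 75920+0+13·80·46=123760 → min 123760.
Length 4: T₁..T₄: k=1: 0+123760+55·13·46=156650; k=2: 52195+268640+55·73·46=505525; k=3: 133120+0+55·80·46=335520 → min 156650.
Optimal order: (T₁·((T₂·T₃)·T₄)) with cost 156650.

156650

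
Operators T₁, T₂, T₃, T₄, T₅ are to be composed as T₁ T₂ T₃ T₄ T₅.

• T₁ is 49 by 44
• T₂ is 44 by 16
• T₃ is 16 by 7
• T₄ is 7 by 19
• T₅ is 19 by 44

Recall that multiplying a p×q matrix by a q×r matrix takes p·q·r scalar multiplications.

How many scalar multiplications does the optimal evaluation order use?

Adjacent pairs: T₁T₂ = 49·44·16 = 34496; T₂T₃ = 44·16·7 = 4928; T₃T₄ = 16·7·19 = 2128; T₄T₅ = 7·19·44 = 5852.
Length 3: T₁..T₃: k=1: 0+4928+49·44·7=20020; k=2: 34496+0+49·16·7=39984 → min 20020 | T₂..T₄: k=2: 0+2128+44·16·19=15504; k=3: 4928+0+44·7·19=10780 → min 10780 | T₃..T₅: k=3: 0+5852+16·7·44=10780; k=4: 2128+0+16·19·44=15504 → min 10780.
Length 4: T₁..T₄: k=1: 0+10780+49·44·19=51744; k=2: 34496+2128+49·16·19=51520; k=3: 20020+0+49·7·19=26537 → min 26537 | T₂..T₅: k=2: 0+10780+44·16·44=41756; k=3: 4928+5852+44·7·44=24332; k=4: 10780+0+44·19·44=47564 → min 24332.
Length 5: T₁..T₅: k=1: 0+24332+49·44·44=119196; k=2: 34496+10780+49·16·44=79772; k=3: 20020+5852+49·7·44=40964; k=4: 26537+0+49·19·44=67501 → min 40964.
Optimal order: ((T₁ (T₂ T₃)) (T₄ T₅)) with cost 40964.

40964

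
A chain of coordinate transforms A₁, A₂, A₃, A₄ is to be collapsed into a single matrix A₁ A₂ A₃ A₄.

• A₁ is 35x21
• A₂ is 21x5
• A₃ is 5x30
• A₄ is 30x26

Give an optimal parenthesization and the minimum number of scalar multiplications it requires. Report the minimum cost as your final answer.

Adjacent pairs: A₁A₂ = 35·21·5 = 3675; A₂A₃ = 21·5·30 = 3150; A₃A₄ = 5·30·26 = 3900.
Length 3: A₁..A₃: k=1: 0+3150+35·21·30=25200; k=2: 3675+0+35·5·30=8925 → min 8925 | A₂..A₄: k=2: 0+3900+21·5·26=6630; k=3: 3150+0+21·30·26=19530 → min 6630.
Length 4: A₁..A₄: k=1: 0+6630+35·21·26=25740; k=2: 3675+3900+35·5·26=12125; k=3: 8925+0+35·30·26=36225 → min 12125.
Optimal parenthesization: ((A₁ A₂) (A₃ A₄)) with cost 12125.

12125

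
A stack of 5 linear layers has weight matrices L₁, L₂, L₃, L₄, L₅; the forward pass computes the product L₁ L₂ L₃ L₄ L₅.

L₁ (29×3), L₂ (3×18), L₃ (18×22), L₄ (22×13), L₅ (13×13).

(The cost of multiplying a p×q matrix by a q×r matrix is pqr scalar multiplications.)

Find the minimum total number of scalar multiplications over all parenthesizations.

3684

Adjacent pairs: L₁L₂ = 29·3·18 = 1566; L₂L₃ = 3·18·22 = 1188; L₃L₄ = 18·22·13 = 5148; L₄L₅ = 22·13·13 = 3718.
Length 3: L₁..L₃: k=1: 0+1188+29·3·22=3102; k=2: 1566+0+29·18·22=13050 → min 3102 | L₂..L₄: k=2: 0+5148+3·18·13=5850; k=3: 1188+0+3·22·13=2046 → min 2046 | L₃..L₅: k=3: 0+3718+18·22·13=8866; k=4: 5148+0+18·13·13=8190 → min 8190.
Length 4: L₁..L₄: k=1: 0+2046+29·3·13=3177; k=2: 1566+5148+29·18·13=13500; k=3: 3102+0+29·22·13=11396 → min 3177 | L₂..L₅: k=2: 0+8190+3·18·13=8892; k=3: 1188+3718+3·22·13=5764; k=4: 2046+0+3·13·13=2553 → min 2553.
Length 5: L₁..L₅: k=1: 0+2553+29·3·13=3684; k=2: 1566+8190+29·18·13=16542; k=3: 3102+3718+29·22·13=15114; k=4: 3177+0+29·13·13=8078 → min 3684.
Optimal order: (L₁ (((L₂ L₃) L₄) L₅)) with cost 3684.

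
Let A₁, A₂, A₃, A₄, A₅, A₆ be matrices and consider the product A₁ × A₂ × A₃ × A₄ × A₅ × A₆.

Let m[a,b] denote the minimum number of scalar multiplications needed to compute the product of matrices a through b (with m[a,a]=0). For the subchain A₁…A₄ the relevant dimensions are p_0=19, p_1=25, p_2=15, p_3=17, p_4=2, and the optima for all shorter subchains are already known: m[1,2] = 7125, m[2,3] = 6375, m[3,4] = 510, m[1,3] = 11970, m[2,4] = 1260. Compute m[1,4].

2210

m[1,4] = min over k∈[1,3] of m[1,k]+m[k+1,4]+p_{0}·p_k·p_{4}.
k=1: 0 + 1260 + 19·25·2 = 2210; k=2: 7125 + 510 + 19·15·2 = 8205; k=3: 11970 + 0 + 19·17·2 = 12616.
Minimum: 2210 at k=1.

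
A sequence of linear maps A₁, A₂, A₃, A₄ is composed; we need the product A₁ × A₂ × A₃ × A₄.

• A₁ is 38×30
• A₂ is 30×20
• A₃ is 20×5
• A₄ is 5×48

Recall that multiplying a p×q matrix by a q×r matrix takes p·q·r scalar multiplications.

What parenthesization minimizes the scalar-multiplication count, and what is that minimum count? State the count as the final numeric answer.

17820

Adjacent pairs: A₁A₂ = 38·30·20 = 22800; A₂A₃ = 30·20·5 = 3000; A₃A₄ = 20·5·48 = 4800.
Length 3: A₁..A₃: k=1: 0+3000+38·30·5=8700; k=2: 22800+0+38·20·5=26600 → min 8700 | A₂..A₄: k=2: 0+4800+30·20·48=33600; k=3: 3000+0+30·5·48=10200 → min 10200.
Length 4: A₁..A₄: k=1: 0+10200+38·30·48=64920; k=2: 22800+4800+38·20·48=64080; k=3: 8700+0+38·5·48=17820 → min 17820.
Optimal parenthesization: ((A₁ × (A₂ × A₃)) × A₄) with cost 17820.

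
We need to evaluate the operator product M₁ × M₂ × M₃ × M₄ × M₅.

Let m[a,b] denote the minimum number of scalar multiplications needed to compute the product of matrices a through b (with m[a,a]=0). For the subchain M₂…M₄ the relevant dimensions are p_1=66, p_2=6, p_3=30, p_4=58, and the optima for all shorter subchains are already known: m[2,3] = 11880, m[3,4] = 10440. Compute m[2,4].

33408

m[2,4] = min over k∈[2,3] of m[2,k]+m[k+1,4]+p_{1}·p_k·p_{4}.
k=2: 0 + 10440 + 66·6·58 = 33408; k=3: 11880 + 0 + 66·30·58 = 126720.
Minimum: 33408 at k=2.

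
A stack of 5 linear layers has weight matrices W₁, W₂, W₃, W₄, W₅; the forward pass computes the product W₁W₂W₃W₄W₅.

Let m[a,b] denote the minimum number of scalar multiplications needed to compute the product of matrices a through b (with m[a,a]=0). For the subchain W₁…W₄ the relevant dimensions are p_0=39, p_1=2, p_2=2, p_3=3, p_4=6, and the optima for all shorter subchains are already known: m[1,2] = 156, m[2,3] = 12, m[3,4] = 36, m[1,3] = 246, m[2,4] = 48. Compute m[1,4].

516

m[1,4] = min over k∈[1,3] of m[1,k]+m[k+1,4]+p_{0}·p_k·p_{4}.
k=1: 0 + 48 + 39·2·6 = 516; k=2: 156 + 36 + 39·2·6 = 660; k=3: 246 + 0 + 39·3·6 = 948.
Minimum: 516 at k=1.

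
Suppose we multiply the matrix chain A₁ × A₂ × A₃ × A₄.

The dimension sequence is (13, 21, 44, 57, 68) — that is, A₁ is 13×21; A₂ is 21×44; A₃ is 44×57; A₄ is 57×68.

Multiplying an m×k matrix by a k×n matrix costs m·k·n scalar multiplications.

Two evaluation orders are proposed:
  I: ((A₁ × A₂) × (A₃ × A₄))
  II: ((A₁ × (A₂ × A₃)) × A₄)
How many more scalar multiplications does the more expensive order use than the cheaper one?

102835

Order I = ((A₁ × A₂) × (A₃ × A₄)): (A₁ × A₂): 13×21 by 21×44 → 13×44, cost 13·21·44 = 12012; (A₃ × A₄): 44×57 by 57×68 → 44×68, cost 44·57·68 = 170544; ((A₁ × A₂) × (A₃ × A₄)): 13×44 by 44×68 → 13×68, cost 13·44·68 = 38896; cumulative 221452. Total 221452.
Order II = ((A₁ × (A₂ × A₃)) × A₄): (A₂ × A₃): 21×44 by 44×57 → 21×57, cost 21·44·57 = 52668; (A₁ × (A₂ × A₃)): 13×21 by 21×57 → 13×57, cost 13·21·57 = 15561; cumulative 68229; ((A₁ × (A₂ × A₃)) × A₄): 13×57 by 57×68 → 13×68, cost 13·57·68 = 50388; cumulative 118617. Total 118617.
Difference: |221452 − 118617| = 102835.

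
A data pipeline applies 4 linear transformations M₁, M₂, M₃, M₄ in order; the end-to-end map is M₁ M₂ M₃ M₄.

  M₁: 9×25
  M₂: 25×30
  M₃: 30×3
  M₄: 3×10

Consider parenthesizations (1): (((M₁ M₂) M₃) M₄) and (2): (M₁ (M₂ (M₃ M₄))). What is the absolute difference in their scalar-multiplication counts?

Order (1) = (((M₁ M₂) M₃) M₄): (M₁ M₂): 9×25 by 25×30 → 9×30, cost 9·25·30 = 6750; ((M₁ M₂) M₃): 9×30 by 30×3 → 9×3, cost 9·30·3 = 810; cumulative 7560; (((M₁ M₂) M₃) M₄): 9×3 by 3×10 → 9×10, cost 9·3·10 = 270; cumulative 7830. Total 7830.
Order (2) = (M₁ (M₂ (M₃ M₄))): (M₃ M₄): 30×3 by 3×10 → 30×10, cost 30·3·10 = 900; (M₂ (M₃ M₄)): 25×30 by 30×10 → 25×10, cost 25·30·10 = 7500; cumulative 8400; (M₁ (M₂ (M₃ M₄))): 9×25 by 25×10 → 9×10, cost 9·25·10 = 2250; cumulative 10650. Total 10650.
Difference: |7830 − 10650| = 2820.

2820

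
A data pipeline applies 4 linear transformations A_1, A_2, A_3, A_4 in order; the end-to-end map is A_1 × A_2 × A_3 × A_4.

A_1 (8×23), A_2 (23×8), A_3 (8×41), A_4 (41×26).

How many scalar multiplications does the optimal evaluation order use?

Adjacent pairs: A_1A_2 = 8·23·8 = 1472; A_2A_3 = 23·8·41 = 7544; A_3A_4 = 8·41·26 = 8528.
Length 3: A_1..A_3: k=1: 0+7544+8·23·41=15088; k=2: 1472+0+8·8·41=4096 → min 4096 | A_2..A_4: k=2: 0+8528+23·8·26=13312; k=3: 7544+0+23·41·26=32062 → min 13312.
Length 4: A_1..A_4: k=1: 0+13312+8·23·26=18096; k=2: 1472+8528+8·8·26=11664; k=3: 4096+0+8·41·26=12624 → min 11664.
Optimal order: ((A_1 × A_2) × (A_3 × A_4)) with cost 11664.

11664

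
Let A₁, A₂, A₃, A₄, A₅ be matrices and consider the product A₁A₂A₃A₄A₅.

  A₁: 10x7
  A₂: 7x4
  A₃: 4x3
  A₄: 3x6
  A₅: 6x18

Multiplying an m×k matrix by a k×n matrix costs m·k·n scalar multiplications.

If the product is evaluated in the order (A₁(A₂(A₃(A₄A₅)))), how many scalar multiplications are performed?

2304

(A₄A₅): 3×6 by 6×18 → 3×18, cost 3·6·18 = 324
(A₃(A₄A₅)): 4×3 by 3×18 → 4×18, cost 4·3·18 = 216; cumulative 540
(A₂(A₃(A₄A₅))): 7×4 by 4×18 → 7×18, cost 7·4·18 = 504; cumulative 1044
(A₁(A₂(A₃(A₄A₅)))): 10×7 by 7×18 → 10×18, cost 10·7·18 = 1260; cumulative 2304
Total: 2304 scalar multiplications.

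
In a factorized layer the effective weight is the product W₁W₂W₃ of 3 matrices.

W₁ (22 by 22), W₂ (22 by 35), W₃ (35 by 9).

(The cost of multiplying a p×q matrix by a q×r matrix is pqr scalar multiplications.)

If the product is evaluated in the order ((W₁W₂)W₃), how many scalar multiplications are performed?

(W₁W₂): 22×22 by 22×35 → 22×35, cost 22·22·35 = 16940
((W₁W₂)W₃): 22×35 by 35×9 → 22×9, cost 22·35·9 = 6930; cumulative 23870
Total: 23870 scalar multiplications.

23870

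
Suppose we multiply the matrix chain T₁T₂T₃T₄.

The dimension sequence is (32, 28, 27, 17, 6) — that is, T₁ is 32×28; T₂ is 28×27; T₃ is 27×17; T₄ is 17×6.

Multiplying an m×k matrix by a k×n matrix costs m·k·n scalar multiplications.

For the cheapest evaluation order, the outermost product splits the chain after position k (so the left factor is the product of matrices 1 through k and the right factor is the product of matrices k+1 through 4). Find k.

1

Adjacent pairs: T₁T₂ = 32·28·27 = 24192; T₂T₃ = 28·27·17 = 12852; T₃T₄ = 27·17·6 = 2754.
Length 3: T₁..T₃: k=1: 0+12852+32·28·17=28084; k=2: 24192+0+32·27·17=38880 → min 28084 | T₂..T₄: k=2: 0+2754+28·27·6=7290; k=3: 12852+0+28·17·6=15708 → min 7290.
Top-level splits: k=1: (T₁..T₁)·(T₂..T₄) → 0+7290+32·28·6 = 12666; k=2: (T₁..T₂)·(T₃..T₄) → 24192+2754+32·27·6 = 32130; k=3: (T₁..T₃)·(T₄..T₄) → 28084+0+32·17·6 = 31348.
Best split is after T₁, i.e. k = 1.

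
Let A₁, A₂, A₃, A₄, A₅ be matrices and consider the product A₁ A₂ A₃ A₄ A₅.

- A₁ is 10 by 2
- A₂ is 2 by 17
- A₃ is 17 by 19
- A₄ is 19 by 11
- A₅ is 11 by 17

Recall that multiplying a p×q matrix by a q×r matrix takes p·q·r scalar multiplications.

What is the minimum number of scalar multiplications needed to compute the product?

1778

Adjacent pairs: A₁A₂ = 10·2·17 = 340; A₂A₃ = 2·17·19 = 646; A₃A₄ = 17·19·11 = 3553; A₄A₅ = 19·11·17 = 3553.
Length 3: A₁..A₃: k=1: 0+646+10·2·19=1026; k=2: 340+0+10·17·19=3570 → min 1026 | A₂..A₄: k=2: 0+3553+2·17·11=3927; k=3: 646+0+2·19·11=1064 → min 1064 | A₃..A₅: k=3: 0+3553+17·19·17=9044; k=4: 3553+0+17·11·17=6732 → min 6732.
Length 4: A₁..A₄: k=1: 0+1064+10·2·11=1284; k=2: 340+3553+10·17·11=5763; k=3: 1026+0+10·19·11=3116 → min 1284 | A₂..A₅: k=2: 0+6732+2·17·17=7310; k=3: 646+3553+2·19·17=4845; k=4: 1064+0+2·11·17=1438 → min 1438.
Length 5: A₁..A₅: k=1: 0+1438+10·2·17=1778; k=2: 340+6732+10·17·17=9962; k=3: 1026+3553+10·19·17=7809; k=4: 1284+0+10·11·17=3154 → min 1778.
Optimal order: (A₁ (((A₂ A₃) A₄) A₅)) with cost 1778.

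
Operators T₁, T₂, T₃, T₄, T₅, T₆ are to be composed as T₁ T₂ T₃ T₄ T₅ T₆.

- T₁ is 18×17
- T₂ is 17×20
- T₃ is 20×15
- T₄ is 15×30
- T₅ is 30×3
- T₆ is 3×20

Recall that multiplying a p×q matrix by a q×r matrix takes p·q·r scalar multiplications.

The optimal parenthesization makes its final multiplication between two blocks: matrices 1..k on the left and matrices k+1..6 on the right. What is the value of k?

5

Adjacent pairs: T₁T₂ = 18·17·20 = 6120; T₂T₃ = 17·20·15 = 5100; T₃T₄ = 20·15·30 = 9000; T₄T₅ = 15·30·3 = 1350; T₅T₆ = 30·3·20 = 1800.
Length 3: T₁..T₃: k=1: 0+5100+18·17·15=9690; k=2: 6120+0+18·20·15=11520 → min 9690 | T₂..T₄: k=2: 0+9000+17·20·30=19200; k=3: 5100+0+17·15·30=12750 → min 12750 | T₃..T₅: k=3: 0+1350+20·15·3=2250; k=4: 9000+0+20·30·3=10800 → min 2250 | T₄..T₆: k=4: 0+1800+15·30·20=10800; k=5: 1350+0+15·3·20=2250 → min 2250.
Length 4: T₁..T₄: k=1: 0+12750+18·17·30=21930; k=2: 6120+9000+18·20·30=25920; k=3: 9690+0+18·15·30=17790 → min 17790 | T₂..T₅: k=2: 0+2250+17·20·3=3270; k=3: 5100+1350+17·15·3=7215; k=4: 12750+0+17·30·3=14280 → min 3270 | T₃..T₆: k=3: 0+2250+20·15·20=8250; k=4: 9000+1800+20·30·20=22800; k=5: 2250+0+20·3·20=3450 → min 3450.
Length 5: T₁..T₅: k=1: 0+3270+18·17·3=4188; k=2: 6120+2250+18·20·3=9450; k=3: 9690+1350+18·15·3=11850; k=4: 17790+0+18·30·3=19410 → min 4188 | T₂..T₆: k=2: 0+3450+17·20·20=10250; k=3: 5100+2250+17·15·20=12450; k=4: 12750+1800+17·30·20=24750; k=5: 3270+0+17·3·20=4290 → min 4290.
Top-level splits: k=1: (T₁..T₁)·(T₂..T₆) → 0+4290+18·17·20 = 10410; k=2: (T₁..T₂)·(T₃..T₆) → 6120+3450+18·20·20 = 16770; k=3: (T₁..T₃)·(T₄..T₆) → 9690+2250+18·15·20 = 17340; k=4: (T₁..T₄)·(T₅..T₆) → 17790+1800+18·30·20 = 30390; k=5: (T₁..T₅)·(T₆..T₆) → 4188+0+18·3·20 = 5268.
Best split is after T₅, i.e. k = 5.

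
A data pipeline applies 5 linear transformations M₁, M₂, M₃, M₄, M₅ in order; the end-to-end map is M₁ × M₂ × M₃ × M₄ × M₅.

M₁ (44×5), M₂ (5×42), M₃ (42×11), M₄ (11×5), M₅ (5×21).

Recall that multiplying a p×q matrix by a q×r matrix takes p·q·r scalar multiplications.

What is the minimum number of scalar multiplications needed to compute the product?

Adjacent pairs: M₁M₂ = 44·5·42 = 9240; M₂M₃ = 5·42·11 = 2310; M₃M₄ = 42·11·5 = 2310; M₄M₅ = 11·5·21 = 1155.
Length 3: M₁..M₃: k=1: 0+2310+44·5·11=4730; k=2: 9240+0+44·42·11=29568 → min 4730 | M₂..M₄: k=2: 0+2310+5·42·5=3360; k=3: 2310+0+5·11·5=2585 → min 2585 | M₃..M₅: k=3: 0+1155+42·11·21=10857; k=4: 2310+0+42·5·21=6720 → min 6720.
Length 4: M₁..M₄: k=1: 0+2585+44·5·5=3685; k=2: 9240+2310+44·42·5=20790; k=3: 4730+0+44·11·5=7150 → min 3685 | M₂..M₅: k=2: 0+6720+5·42·21=11130; k=3: 2310+1155+5·11·21=4620; k=4: 2585+0+5·5·21=3110 → min 3110.
Length 5: M₁..M₅: k=1: 0+3110+44·5·21=7730; k=2: 9240+6720+44·42·21=54768; k=3: 4730+1155+44·11·21=16049; k=4: 3685+0+44·5·21=8305 → min 7730.
Optimal order: (M₁ × (((M₂ × M₃) × M₄) × M₅)) with cost 7730.

7730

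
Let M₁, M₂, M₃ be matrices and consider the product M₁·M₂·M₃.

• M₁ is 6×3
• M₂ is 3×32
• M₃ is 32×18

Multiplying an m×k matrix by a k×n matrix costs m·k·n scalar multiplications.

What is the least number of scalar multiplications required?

2052

Order (M₁·(M₂·M₃)): (M₂·M₃): 3×32 by 32×18 → 3×18, cost 3·32·18 = 1728; (M₁·(M₂·M₃)): 6×3 by 3×18 → 6×18, cost 6·3·18 = 324; cumulative 2052. Total 2052.
Order ((M₁·M₂)·M₃): (M₁·M₂): 6×3 by 3×32 → 6×32, cost 6·3·32 = 576; ((M₁·M₂)·M₃): 6×32 by 32×18 → 6×18, cost 6·32·18 = 3456; cumulative 4032. Total 4032.
Minimum: 2052.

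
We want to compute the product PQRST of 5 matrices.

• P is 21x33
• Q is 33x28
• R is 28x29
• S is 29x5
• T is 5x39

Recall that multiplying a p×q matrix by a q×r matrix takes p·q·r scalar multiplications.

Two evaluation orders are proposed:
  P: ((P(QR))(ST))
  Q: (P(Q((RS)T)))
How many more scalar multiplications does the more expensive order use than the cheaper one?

3716

Order P = ((P(QR))(ST)): (QR): 33×28 by 28×29 → 33×29, cost 33·28·29 = 26796; (P(QR)): 21×33 by 33×29 → 21×29, cost 21·33·29 = 20097; cumulative 46893; (ST): 29×5 by 5×39 → 29×39, cost 29·5·39 = 5655; ((P(QR))(ST)): 21×29 by 29×39 → 21×39, cost 21·29·39 = 23751; cumulative 76299. Total 76299.
Order Q = (P(Q((RS)T))): (RS): 28×29 by 29×5 → 28×5, cost 28·29·5 = 4060; ((RS)T): 28×5 by 5×39 → 28×39, cost 28·5·39 = 5460; cumulative 9520; (Q((RS)T)): 33×28 by 28×39 → 33×39, cost 33·28·39 = 36036; cumulative 45556; (P(Q((RS)T))): 21×33 by 33×39 → 21×39, cost 21·33·39 = 27027; cumulative 72583. Total 72583.
Difference: |76299 − 72583| = 3716.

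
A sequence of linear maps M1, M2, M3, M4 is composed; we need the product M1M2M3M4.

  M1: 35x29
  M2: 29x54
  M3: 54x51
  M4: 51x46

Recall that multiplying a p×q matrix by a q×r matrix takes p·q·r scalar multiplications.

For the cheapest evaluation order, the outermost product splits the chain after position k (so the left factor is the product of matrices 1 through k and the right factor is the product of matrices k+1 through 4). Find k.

1

Adjacent pairs: M1M2 = 35·29·54 = 54810; M2M3 = 29·54·51 = 79866; M3M4 = 54·51·46 = 126684.
Length 3: M1..M3: k=1: 0+79866+35·29·51=131631; k=2: 54810+0+35·54·51=151200 → min 131631 | M2..M4: k=2: 0+126684+29·54·46=198720; k=3: 79866+0+29·51·46=147900 → min 147900.
Top-level splits: k=1: (M1..M1)·(M2..M4) → 0+147900+35·29·46 = 194590; k=2: (M1..M2)·(M3..M4) → 54810+126684+35·54·46 = 268434; k=3: (M1..M3)·(M4..M4) → 131631+0+35·51·46 = 213741.
Best split is after M1, i.e. k = 1.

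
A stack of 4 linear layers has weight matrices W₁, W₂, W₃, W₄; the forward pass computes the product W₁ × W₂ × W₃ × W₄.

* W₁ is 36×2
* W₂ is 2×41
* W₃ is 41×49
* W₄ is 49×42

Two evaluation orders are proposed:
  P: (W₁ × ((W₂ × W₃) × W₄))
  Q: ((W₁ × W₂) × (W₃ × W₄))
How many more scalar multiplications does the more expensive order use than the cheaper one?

138164

Order P = (W₁ × ((W₂ × W₃) × W₄)): (W₂ × W₃): 2×41 by 41×49 → 2×49, cost 2·41·49 = 4018; ((W₂ × W₃) × W₄): 2×49 by 49×42 → 2×42, cost 2·49·42 = 4116; cumulative 8134; (W₁ × ((W₂ × W₃) × W₄)): 36×2 by 2×42 → 36×42, cost 36·2·42 = 3024; cumulative 11158. Total 11158.
Order Q = ((W₁ × W₂) × (W₃ × W₄)): (W₁ × W₂): 36×2 by 2×41 → 36×41, cost 36·2·41 = 2952; (W₃ × W₄): 41×49 by 49×42 → 41×42, cost 41·49·42 = 84378; ((W₁ × W₂) × (W₃ × W₄)): 36×41 by 41×42 → 36×42, cost 36·41·42 = 61992; cumulative 149322. Total 149322.
Difference: |11158 − 149322| = 138164.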